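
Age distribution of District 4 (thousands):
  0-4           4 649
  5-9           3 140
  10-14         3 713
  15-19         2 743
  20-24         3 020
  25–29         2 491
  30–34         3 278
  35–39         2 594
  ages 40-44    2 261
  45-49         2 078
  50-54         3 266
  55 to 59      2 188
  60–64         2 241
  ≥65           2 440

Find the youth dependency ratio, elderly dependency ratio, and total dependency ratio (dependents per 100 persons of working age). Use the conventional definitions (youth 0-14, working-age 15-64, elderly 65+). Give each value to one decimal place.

0–14: 4 649 + 3 140 + 3 713 = 11 502
15–64: 2 743 + 3 020 + 2 491 + 3 278 + 2 594 + 2 261 + 2 078 + 3 266 + 2 188 + 2 241 = 26 160
65+: 2 440
Youth dependency ratio = 11 502 / 26 160 × 100 = 44.0
Old-age dependency ratio = 2 440 / 26 160 × 100 = 9.3
Total dependency ratio = (11 502 + 2 440) / 26 160 × 100 = 13 942 / 26 160 × 100 = 53.3

Youth dependency ratio: 44.0
Old-age dependency ratio: 9.3
Total dependency ratio: 53.3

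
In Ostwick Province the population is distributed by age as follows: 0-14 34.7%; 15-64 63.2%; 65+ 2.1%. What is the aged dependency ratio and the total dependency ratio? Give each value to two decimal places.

Old-age dependency ratio: 3.32
Total dependency ratio: 58.23

Old-age dependency ratio = 2.1 / 63.2 × 100 = 3.32
Total dependency ratio = (34.7 + 2.1) / 63.2 × 100 = 36.8 / 63.2 × 100 = 58.23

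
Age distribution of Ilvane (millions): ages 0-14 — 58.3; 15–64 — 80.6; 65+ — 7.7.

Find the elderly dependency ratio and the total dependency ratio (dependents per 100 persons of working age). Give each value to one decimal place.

Old-age dependency ratio: 9.6
Total dependency ratio: 81.9

Old-age dependency ratio = 7.7 / 80.6 × 100 = 9.6
Total dependency ratio = (58.3 + 7.7) / 80.6 × 100 = 66.0 / 80.6 × 100 = 81.9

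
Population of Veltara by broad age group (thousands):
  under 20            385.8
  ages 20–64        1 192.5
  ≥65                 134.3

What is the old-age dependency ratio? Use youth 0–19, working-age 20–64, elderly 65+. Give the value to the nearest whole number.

Old-age dependency ratio: 11

Old-age dependency ratio = 134.3 / 1 192.5 × 100 = 11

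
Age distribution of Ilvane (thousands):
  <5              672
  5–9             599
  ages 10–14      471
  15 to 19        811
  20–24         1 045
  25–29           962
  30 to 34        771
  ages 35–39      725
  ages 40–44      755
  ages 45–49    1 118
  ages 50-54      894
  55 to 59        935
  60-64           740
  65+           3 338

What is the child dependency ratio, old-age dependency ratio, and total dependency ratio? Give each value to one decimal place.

0–14: 672 + 599 + 471 = 1 742
15–64: 811 + 1 045 + 962 + 771 + 725 + 755 + 1 118 + 894 + 935 + 740 = 8 756
65+: 3 338
Youth dependency ratio = 1 742 / 8 756 × 100 = 19.9
Old-age dependency ratio = 3 338 / 8 756 × 100 = 38.1
Total dependency ratio = (1 742 + 3 338) / 8 756 × 100 = 5 080 / 8 756 × 100 = 58.0

Youth dependency ratio: 19.9
Old-age dependency ratio: 38.1
Total dependency ratio: 58.0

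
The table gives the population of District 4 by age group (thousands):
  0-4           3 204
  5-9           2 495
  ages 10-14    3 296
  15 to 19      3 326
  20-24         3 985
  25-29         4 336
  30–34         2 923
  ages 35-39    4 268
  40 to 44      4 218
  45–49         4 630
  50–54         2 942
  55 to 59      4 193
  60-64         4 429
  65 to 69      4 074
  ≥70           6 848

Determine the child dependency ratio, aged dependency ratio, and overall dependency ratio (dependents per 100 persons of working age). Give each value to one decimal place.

Youth dependency ratio: 22.9
Old-age dependency ratio: 27.8
Total dependency ratio: 50.7

0–14: 3 204 + 2 495 + 3 296 = 8 995
15–64: 3 326 + 3 985 + 4 336 + 2 923 + 4 268 + 4 218 + 4 630 + 2 942 + 4 193 + 4 429 = 39 250
65+: 4 074 + 6 848 = 10 922
Youth dependency ratio = 8 995 / 39 250 × 100 = 22.9
Old-age dependency ratio = 10 922 / 39 250 × 100 = 27.8
Total dependency ratio = (8 995 + 10 922) / 39 250 × 100 = 19 917 / 39 250 × 100 = 50.7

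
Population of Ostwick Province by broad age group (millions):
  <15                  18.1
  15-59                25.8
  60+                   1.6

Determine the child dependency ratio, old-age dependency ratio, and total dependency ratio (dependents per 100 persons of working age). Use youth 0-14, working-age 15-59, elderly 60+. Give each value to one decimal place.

Youth dependency ratio = 18.1 / 25.8 × 100 = 70.2
Old-age dependency ratio = 1.6 / 25.8 × 100 = 6.2
Total dependency ratio = (18.1 + 1.6) / 25.8 × 100 = 19.7 / 25.8 × 100 = 76.4

Youth dependency ratio: 70.2
Old-age dependency ratio: 6.2
Total dependency ratio: 76.4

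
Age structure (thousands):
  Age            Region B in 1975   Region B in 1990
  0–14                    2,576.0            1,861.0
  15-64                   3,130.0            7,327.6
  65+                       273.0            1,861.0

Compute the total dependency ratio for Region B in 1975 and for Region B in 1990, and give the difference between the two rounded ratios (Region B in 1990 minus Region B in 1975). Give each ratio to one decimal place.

Region B in 1975: (2,576.0 + 273.0) / 3,130.0 × 100 = 2,849.0 / 3,130.0 × 100 = 91.0
Region B in 1990: (1,861.0 + 1,861.0) / 7,327.6 × 100 = 3,722.0 / 7,327.6 × 100 = 50.8

Region B in 1975: 91.0
Region B in 1990: 50.8
Difference: -40.2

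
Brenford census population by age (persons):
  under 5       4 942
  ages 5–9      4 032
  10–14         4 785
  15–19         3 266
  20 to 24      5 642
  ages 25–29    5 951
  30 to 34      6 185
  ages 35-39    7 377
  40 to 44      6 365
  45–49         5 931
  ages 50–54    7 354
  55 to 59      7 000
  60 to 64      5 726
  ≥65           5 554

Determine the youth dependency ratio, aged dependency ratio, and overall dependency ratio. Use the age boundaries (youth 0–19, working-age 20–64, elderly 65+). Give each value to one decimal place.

Youth dependency ratio: 29.6
Old-age dependency ratio: 9.7
Total dependency ratio: 39.2

0–19: 4 942 + 4 032 + 4 785 + 3 266 = 17 025
20–64: 5 642 + 5 951 + 6 185 + 7 377 + 6 365 + 5 931 + 7 354 + 7 000 + 5 726 = 57 531
65+: 5 554
Youth dependency ratio = 17 025 / 57 531 × 100 = 29.6
Old-age dependency ratio = 5 554 / 57 531 × 100 = 9.7
Total dependency ratio = (17 025 + 5 554) / 57 531 × 100 = 22 579 / 57 531 × 100 = 39.2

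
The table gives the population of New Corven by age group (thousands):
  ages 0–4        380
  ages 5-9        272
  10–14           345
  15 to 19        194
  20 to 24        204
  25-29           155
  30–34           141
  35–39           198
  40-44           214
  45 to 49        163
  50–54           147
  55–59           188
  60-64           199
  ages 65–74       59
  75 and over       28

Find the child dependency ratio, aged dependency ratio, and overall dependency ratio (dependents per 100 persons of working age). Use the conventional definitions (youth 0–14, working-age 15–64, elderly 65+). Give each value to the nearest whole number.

Youth dependency ratio: 55
Old-age dependency ratio: 5
Total dependency ratio: 60

0–14: 380 + 272 + 345 = 997
15–64: 194 + 204 + 155 + 141 + 198 + 214 + 163 + 147 + 188 + 199 = 1,803
65+: 59 + 28 = 87
Youth dependency ratio = 997 / 1,803 × 100 = 55
Old-age dependency ratio = 87 / 1,803 × 100 = 5
Total dependency ratio = (997 + 87) / 1,803 × 100 = 1,084 / 1,803 × 100 = 60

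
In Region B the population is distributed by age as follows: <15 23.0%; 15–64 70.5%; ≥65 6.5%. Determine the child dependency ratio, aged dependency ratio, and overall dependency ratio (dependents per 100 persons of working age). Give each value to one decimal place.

Youth dependency ratio: 32.6
Old-age dependency ratio: 9.2
Total dependency ratio: 41.8

Youth dependency ratio = 23.0 / 70.5 × 100 = 32.6
Old-age dependency ratio = 6.5 / 70.5 × 100 = 9.2
Total dependency ratio = (23.0 + 6.5) / 70.5 × 100 = 29.5 / 70.5 × 100 = 41.8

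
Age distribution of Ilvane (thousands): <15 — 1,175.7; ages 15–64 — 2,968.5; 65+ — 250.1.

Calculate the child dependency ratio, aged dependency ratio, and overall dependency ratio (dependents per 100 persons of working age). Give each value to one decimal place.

Youth dependency ratio: 39.6
Old-age dependency ratio: 8.4
Total dependency ratio: 48.0

Youth dependency ratio = 1,175.7 / 2,968.5 × 100 = 39.6
Old-age dependency ratio = 250.1 / 2,968.5 × 100 = 8.4
Total dependency ratio = (1,175.7 + 250.1) / 2,968.5 × 100 = 1,425.8 / 2,968.5 × 100 = 48.0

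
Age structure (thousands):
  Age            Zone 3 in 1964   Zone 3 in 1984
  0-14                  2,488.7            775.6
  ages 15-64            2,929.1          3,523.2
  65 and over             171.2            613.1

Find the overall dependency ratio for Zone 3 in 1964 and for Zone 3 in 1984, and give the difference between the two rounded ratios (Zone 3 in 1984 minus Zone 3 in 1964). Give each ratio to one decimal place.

Zone 3 in 1964: 90.8
Zone 3 in 1984: 39.4
Difference: -51.4

Zone 3 in 1964: (2,488.7 + 171.2) / 2,929.1 × 100 = 2,659.9 / 2,929.1 × 100 = 90.8
Zone 3 in 1984: (775.6 + 613.1) / 3,523.2 × 100 = 1,388.7 / 3,523.2 × 100 = 39.4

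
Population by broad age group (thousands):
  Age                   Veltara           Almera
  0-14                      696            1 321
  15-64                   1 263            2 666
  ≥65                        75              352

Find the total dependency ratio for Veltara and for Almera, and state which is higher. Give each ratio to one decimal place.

Veltara: 61.0
Almera: 62.8
Higher: Almera

Veltara: (696 + 75) / 1 263 × 100 = 771 / 1 263 × 100 = 61.0
Almera: (1 321 + 352) / 2 666 × 100 = 1 673 / 2 666 × 100 = 62.8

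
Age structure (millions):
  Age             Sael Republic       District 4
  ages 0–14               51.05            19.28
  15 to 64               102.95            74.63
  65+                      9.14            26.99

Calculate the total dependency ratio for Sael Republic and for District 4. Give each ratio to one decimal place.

Sael Republic: (51.05 + 9.14) / 102.95 × 100 = 60.19 / 102.95 × 100 = 58.5
District 4: (19.28 + 26.99) / 74.63 × 100 = 46.27 / 74.63 × 100 = 62.0

Sael Republic: 58.5
District 4: 62.0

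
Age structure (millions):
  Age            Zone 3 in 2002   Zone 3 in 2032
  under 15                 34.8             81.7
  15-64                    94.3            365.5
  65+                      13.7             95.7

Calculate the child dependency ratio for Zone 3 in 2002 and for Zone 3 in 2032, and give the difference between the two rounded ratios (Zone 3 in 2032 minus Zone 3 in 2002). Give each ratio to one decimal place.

Zone 3 in 2002: 34.8 / 94.3 × 100 = 36.9
Zone 3 in 2032: 81.7 / 365.5 × 100 = 22.4

Zone 3 in 2002: 36.9
Zone 3 in 2032: 22.4
Difference: -14.5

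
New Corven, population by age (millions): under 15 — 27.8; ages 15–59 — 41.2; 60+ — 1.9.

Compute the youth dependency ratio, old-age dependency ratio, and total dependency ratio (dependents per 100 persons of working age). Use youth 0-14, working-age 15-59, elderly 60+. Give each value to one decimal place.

Youth dependency ratio: 67.5
Old-age dependency ratio: 4.6
Total dependency ratio: 72.1

Youth dependency ratio = 27.8 / 41.2 × 100 = 67.5
Old-age dependency ratio = 1.9 / 41.2 × 100 = 4.6
Total dependency ratio = (27.8 + 1.9) / 41.2 × 100 = 29.7 / 41.2 × 100 = 72.1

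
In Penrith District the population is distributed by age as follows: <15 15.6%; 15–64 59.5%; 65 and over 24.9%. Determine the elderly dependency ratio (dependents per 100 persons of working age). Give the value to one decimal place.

Old-age dependency ratio: 41.8

Old-age dependency ratio = 24.9 / 59.5 × 100 = 41.8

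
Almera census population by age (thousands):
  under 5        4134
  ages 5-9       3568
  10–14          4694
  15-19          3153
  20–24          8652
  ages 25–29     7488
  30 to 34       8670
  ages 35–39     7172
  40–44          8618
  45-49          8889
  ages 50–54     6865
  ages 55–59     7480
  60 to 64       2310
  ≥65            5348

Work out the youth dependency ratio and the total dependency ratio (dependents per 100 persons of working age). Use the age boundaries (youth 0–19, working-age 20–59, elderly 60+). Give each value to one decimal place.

Youth dependency ratio: 24.4
Total dependency ratio: 36.4

0–19: 4134 + 3568 + 4694 + 3153 = 15549
20–59: 8652 + 7488 + 8670 + 7172 + 8618 + 8889 + 6865 + 7480 = 63834
60+: 2310 + 5348 = 7658
Youth dependency ratio = 15549 / 63834 × 100 = 24.4
Total dependency ratio = (15549 + 7658) / 63834 × 100 = 23207 / 63834 × 100 = 36.4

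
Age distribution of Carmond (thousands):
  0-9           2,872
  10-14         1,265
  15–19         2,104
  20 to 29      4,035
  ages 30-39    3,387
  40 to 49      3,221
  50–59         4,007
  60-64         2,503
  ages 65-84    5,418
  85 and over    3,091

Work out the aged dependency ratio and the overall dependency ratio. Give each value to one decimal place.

Old-age dependency ratio: 44.2
Total dependency ratio: 65.7

0–14: 2,872 + 1,265 = 4,137
15–64: 2,104 + 4,035 + 3,387 + 3,221 + 4,007 + 2,503 = 19,257
65+: 5,418 + 3,091 = 8,509
Old-age dependency ratio = 8,509 / 19,257 × 100 = 44.2
Total dependency ratio = (4,137 + 8,509) / 19,257 × 100 = 12,646 / 19,257 × 100 = 65.7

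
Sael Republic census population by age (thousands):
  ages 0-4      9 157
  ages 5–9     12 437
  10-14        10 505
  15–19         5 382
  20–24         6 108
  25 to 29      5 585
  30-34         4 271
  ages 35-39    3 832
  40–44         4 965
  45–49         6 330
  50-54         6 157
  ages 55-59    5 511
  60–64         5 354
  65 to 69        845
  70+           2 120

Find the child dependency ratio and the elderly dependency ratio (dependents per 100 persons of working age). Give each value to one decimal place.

Youth dependency ratio: 60.0
Old-age dependency ratio: 5.5

0–14: 9 157 + 12 437 + 10 505 = 32 099
15–64: 5 382 + 6 108 + 5 585 + 4 271 + 3 832 + 4 965 + 6 330 + 6 157 + 5 511 + 5 354 = 53 495
65+: 845 + 2 120 = 2 965
Youth dependency ratio = 32 099 / 53 495 × 100 = 60.0
Old-age dependency ratio = 2 965 / 53 495 × 100 = 5.5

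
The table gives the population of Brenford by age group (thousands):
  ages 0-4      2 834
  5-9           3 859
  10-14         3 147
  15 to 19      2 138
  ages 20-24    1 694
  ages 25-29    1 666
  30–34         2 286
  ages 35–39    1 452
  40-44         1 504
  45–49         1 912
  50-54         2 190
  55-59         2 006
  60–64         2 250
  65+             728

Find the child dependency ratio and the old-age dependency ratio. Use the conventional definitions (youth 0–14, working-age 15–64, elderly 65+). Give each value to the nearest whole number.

Youth dependency ratio: 52
Old-age dependency ratio: 4

0–14: 2 834 + 3 859 + 3 147 = 9 840
15–64: 2 138 + 1 694 + 1 666 + 2 286 + 1 452 + 1 504 + 1 912 + 2 190 + 2 006 + 2 250 = 19 098
65+: 728
Youth dependency ratio = 9 840 / 19 098 × 100 = 52
Old-age dependency ratio = 728 / 19 098 × 100 = 4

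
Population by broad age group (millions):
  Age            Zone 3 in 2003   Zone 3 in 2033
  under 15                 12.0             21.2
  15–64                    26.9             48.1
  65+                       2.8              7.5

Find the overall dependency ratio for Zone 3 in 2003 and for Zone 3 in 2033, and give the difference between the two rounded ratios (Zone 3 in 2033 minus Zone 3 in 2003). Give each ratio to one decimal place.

Zone 3 in 2003: (12.0 + 2.8) / 26.9 × 100 = 14.8 / 26.9 × 100 = 55.0
Zone 3 in 2033: (21.2 + 7.5) / 48.1 × 100 = 28.7 / 48.1 × 100 = 59.7

Zone 3 in 2003: 55.0
Zone 3 in 2033: 59.7
Difference: +4.7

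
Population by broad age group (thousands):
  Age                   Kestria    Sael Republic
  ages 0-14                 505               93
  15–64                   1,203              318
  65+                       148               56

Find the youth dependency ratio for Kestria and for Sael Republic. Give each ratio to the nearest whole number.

Kestria: 42
Sael Republic: 29

Kestria: 505 / 1,203 × 100 = 42
Sael Republic: 93 / 318 × 100 = 29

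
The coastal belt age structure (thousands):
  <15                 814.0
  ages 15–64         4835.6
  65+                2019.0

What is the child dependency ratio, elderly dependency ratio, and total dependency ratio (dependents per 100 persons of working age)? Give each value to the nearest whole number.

Youth dependency ratio: 17
Old-age dependency ratio: 42
Total dependency ratio: 59

Youth dependency ratio = 814.0 / 4835.6 × 100 = 17
Old-age dependency ratio = 2019.0 / 4835.6 × 100 = 42
Total dependency ratio = (814.0 + 2019.0) / 4835.6 × 100 = 2833.0 / 4835.6 × 100 = 59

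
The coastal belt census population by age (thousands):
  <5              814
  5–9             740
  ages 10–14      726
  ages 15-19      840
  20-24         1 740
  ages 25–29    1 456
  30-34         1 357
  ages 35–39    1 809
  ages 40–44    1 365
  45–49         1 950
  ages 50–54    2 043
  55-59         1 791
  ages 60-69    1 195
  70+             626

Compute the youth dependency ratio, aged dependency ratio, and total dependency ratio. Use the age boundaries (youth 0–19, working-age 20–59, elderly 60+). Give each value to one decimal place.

0–19: 814 + 740 + 726 + 840 = 3 120
20–59: 1 740 + 1 456 + 1 357 + 1 809 + 1 365 + 1 950 + 2 043 + 1 791 = 13 511
60+: 1 195 + 626 = 1 821
Youth dependency ratio = 3 120 / 13 511 × 100 = 23.1
Old-age dependency ratio = 1 821 / 13 511 × 100 = 13.5
Total dependency ratio = (3 120 + 1 821) / 13 511 × 100 = 4 941 / 13 511 × 100 = 36.6

Youth dependency ratio: 23.1
Old-age dependency ratio: 13.5
Total dependency ratio: 36.6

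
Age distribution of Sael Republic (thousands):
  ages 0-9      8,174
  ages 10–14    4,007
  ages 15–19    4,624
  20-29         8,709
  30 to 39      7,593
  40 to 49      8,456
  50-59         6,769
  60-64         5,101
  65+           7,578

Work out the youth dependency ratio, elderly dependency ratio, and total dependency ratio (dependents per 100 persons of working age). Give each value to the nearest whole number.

Youth dependency ratio: 30
Old-age dependency ratio: 18
Total dependency ratio: 48

0–14: 8,174 + 4,007 = 12,181
15–64: 4,624 + 8,709 + 7,593 + 8,456 + 6,769 + 5,101 = 41,252
65+: 7,578
Youth dependency ratio = 12,181 / 41,252 × 100 = 30
Old-age dependency ratio = 7,578 / 41,252 × 100 = 18
Total dependency ratio = (12,181 + 7,578) / 41,252 × 100 = 19,759 / 41,252 × 100 = 48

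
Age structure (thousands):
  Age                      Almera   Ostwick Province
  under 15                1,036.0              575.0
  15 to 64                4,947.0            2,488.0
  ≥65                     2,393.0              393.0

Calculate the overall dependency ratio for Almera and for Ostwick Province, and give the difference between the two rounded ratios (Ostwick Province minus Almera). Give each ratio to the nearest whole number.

Almera: 69
Ostwick Province: 39
Difference: -30

Almera: (1,036.0 + 2,393.0) / 4,947.0 × 100 = 3,429.0 / 4,947.0 × 100 = 69
Ostwick Province: (575.0 + 393.0) / 2,488.0 × 100 = 968.0 / 2,488.0 × 100 = 39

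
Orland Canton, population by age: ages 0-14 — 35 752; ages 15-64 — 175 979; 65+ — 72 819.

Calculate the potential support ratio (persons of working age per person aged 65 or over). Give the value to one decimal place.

Potential support ratio = 175 979 / 72 819 = 2.4

Potential support ratio: 2.4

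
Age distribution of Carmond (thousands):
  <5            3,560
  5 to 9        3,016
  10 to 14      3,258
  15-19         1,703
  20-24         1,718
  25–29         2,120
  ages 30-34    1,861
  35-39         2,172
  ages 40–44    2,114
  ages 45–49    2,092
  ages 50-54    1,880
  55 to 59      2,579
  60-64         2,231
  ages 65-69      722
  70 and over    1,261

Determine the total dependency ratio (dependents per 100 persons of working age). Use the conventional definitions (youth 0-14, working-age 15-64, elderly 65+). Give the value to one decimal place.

Total dependency ratio: 57.7

0–14: 3,560 + 3,016 + 3,258 = 9,834
15–64: 1,703 + 1,718 + 2,120 + 1,861 + 2,172 + 2,114 + 2,092 + 1,880 + 2,579 + 2,231 = 20,470
65+: 722 + 1,261 = 1,983
Total dependency ratio = (9,834 + 1,983) / 20,470 × 100 = 11,817 / 20,470 × 100 = 57.7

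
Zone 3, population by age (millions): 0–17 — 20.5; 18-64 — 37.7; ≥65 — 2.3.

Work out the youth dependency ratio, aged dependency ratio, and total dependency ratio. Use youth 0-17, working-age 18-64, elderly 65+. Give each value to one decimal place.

Youth dependency ratio: 54.4
Old-age dependency ratio: 6.1
Total dependency ratio: 60.5

Youth dependency ratio = 20.5 / 37.7 × 100 = 54.4
Old-age dependency ratio = 2.3 / 37.7 × 100 = 6.1
Total dependency ratio = (20.5 + 2.3) / 37.7 × 100 = 22.8 / 37.7 × 100 = 60.5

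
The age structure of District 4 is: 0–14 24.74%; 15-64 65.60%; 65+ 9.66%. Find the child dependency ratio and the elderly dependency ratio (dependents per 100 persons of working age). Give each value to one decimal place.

Youth dependency ratio: 37.7
Old-age dependency ratio: 14.7

Youth dependency ratio = 24.74 / 65.60 × 100 = 37.7
Old-age dependency ratio = 9.66 / 65.60 × 100 = 14.7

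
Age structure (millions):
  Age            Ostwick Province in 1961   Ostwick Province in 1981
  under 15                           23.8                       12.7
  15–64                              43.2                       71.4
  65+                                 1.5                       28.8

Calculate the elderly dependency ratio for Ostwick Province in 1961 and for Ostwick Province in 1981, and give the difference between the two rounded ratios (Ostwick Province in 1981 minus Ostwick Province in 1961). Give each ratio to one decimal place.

Ostwick Province in 1961: 1.5 / 43.2 × 100 = 3.5
Ostwick Province in 1981: 28.8 / 71.4 × 100 = 40.3

Ostwick Province in 1961: 3.5
Ostwick Province in 1981: 40.3
Difference: +36.8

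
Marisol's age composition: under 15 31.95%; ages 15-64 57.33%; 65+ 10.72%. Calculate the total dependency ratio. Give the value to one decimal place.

Total dependency ratio: 74.4

Total dependency ratio = (31.95 + 10.72) / 57.33 × 100 = 42.67 / 57.33 × 100 = 74.4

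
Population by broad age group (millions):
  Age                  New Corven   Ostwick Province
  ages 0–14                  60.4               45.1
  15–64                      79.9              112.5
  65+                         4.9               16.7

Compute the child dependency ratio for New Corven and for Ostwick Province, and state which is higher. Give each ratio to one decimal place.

New Corven: 75.6
Ostwick Province: 40.1
Higher: New Corven

New Corven: 60.4 / 79.9 × 100 = 75.6
Ostwick Province: 45.1 / 112.5 × 100 = 40.1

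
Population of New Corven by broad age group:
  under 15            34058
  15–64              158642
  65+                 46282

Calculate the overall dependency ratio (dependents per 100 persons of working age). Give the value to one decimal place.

Total dependency ratio = (34058 + 46282) / 158642 × 100 = 80340 / 158642 × 100 = 50.6

Total dependency ratio: 50.6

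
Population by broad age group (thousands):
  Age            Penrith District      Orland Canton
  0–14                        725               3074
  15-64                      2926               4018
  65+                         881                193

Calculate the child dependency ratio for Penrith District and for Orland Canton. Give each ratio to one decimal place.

Penrith District: 24.8
Orland Canton: 76.5

Penrith District: 725 / 2926 × 100 = 24.8
Orland Canton: 3074 / 4018 × 100 = 76.5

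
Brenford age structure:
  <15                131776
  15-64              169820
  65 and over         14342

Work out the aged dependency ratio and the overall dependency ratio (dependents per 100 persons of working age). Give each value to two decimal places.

Old-age dependency ratio: 8.45
Total dependency ratio: 86.04

Old-age dependency ratio = 14342 / 169820 × 100 = 8.45
Total dependency ratio = (131776 + 14342) / 169820 × 100 = 146118 / 169820 × 100 = 86.04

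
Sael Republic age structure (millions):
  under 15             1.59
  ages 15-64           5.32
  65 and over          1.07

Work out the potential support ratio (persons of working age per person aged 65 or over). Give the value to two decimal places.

Potential support ratio = 5.32 / 1.07 = 4.97

Potential support ratio: 4.97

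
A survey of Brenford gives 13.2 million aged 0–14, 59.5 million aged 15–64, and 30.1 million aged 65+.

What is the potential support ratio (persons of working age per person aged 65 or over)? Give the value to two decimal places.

Potential support ratio = 59.5 / 30.1 = 1.98

Potential support ratio: 1.98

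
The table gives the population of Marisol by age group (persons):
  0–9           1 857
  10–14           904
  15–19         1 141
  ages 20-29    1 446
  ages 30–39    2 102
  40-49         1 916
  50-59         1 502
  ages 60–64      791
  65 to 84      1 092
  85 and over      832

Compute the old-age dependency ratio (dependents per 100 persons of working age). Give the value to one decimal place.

Old-age dependency ratio: 21.6

0–14: 1 857 + 904 = 2 761
15–64: 1 141 + 1 446 + 2 102 + 1 916 + 1 502 + 791 = 8 898
65+: 1 092 + 832 = 1 924
Old-age dependency ratio = 1 924 / 8 898 × 100 = 21.6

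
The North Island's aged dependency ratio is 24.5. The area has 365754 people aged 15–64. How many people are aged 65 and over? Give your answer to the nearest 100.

Old-age dependency ratio = elderly / working-age × 100
24.5 = E / 365754 × 100
⇒ 89600

Aged 65 and over: 89600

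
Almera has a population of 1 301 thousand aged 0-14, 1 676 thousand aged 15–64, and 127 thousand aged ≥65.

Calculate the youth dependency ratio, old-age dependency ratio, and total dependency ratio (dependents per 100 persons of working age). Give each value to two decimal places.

Youth dependency ratio = 1 301 / 1 676 × 100 = 77.63
Old-age dependency ratio = 127 / 1 676 × 100 = 7.58
Total dependency ratio = (1 301 + 127) / 1 676 × 100 = 1 428 / 1 676 × 100 = 85.20

Youth dependency ratio: 77.63
Old-age dependency ratio: 7.58
Total dependency ratio: 85.20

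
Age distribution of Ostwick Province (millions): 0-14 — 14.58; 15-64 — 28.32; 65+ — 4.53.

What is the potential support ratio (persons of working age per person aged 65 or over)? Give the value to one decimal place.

Potential support ratio: 6.3

Potential support ratio = 28.32 / 4.53 = 6.3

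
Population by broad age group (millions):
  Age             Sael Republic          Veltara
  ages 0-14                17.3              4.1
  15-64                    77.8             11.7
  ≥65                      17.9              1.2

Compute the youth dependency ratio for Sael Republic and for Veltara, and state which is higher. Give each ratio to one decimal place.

Sael Republic: 17.3 / 77.8 × 100 = 22.2
Veltara: 4.1 / 11.7 × 100 = 35.0

Sael Republic: 22.2
Veltara: 35.0
Higher: Veltara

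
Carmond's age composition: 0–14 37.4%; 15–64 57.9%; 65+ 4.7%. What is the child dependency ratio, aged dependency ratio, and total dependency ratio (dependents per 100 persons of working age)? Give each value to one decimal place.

Youth dependency ratio = 37.4 / 57.9 × 100 = 64.6
Old-age dependency ratio = 4.7 / 57.9 × 100 = 8.1
Total dependency ratio = (37.4 + 4.7) / 57.9 × 100 = 42.1 / 57.9 × 100 = 72.7

Youth dependency ratio: 64.6
Old-age dependency ratio: 8.1
Total dependency ratio: 72.7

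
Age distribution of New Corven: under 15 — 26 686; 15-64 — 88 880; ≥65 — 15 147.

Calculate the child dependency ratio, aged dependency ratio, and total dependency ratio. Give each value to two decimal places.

Youth dependency ratio: 30.02
Old-age dependency ratio: 17.04
Total dependency ratio: 47.07

Youth dependency ratio = 26 686 / 88 880 × 100 = 30.02
Old-age dependency ratio = 15 147 / 88 880 × 100 = 17.04
Total dependency ratio = (26 686 + 15 147) / 88 880 × 100 = 41 833 / 88 880 × 100 = 47.07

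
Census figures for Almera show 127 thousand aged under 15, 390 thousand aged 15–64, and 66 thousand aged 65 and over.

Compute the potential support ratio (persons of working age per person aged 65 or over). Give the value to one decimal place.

Potential support ratio = 390 / 66 = 5.9

Potential support ratio: 5.9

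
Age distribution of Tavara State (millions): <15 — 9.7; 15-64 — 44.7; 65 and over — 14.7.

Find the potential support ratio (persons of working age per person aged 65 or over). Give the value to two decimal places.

Potential support ratio: 3.04

Potential support ratio = 44.7 / 14.7 = 3.04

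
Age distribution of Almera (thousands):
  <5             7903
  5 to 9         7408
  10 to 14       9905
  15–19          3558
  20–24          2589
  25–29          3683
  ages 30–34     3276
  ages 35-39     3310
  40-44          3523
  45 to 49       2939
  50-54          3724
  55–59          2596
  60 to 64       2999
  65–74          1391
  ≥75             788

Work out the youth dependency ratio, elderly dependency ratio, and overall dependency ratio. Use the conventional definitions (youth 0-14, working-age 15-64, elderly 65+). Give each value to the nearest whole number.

Youth dependency ratio: 78
Old-age dependency ratio: 7
Total dependency ratio: 85

0–14: 7903 + 7408 + 9905 = 25216
15–64: 3558 + 2589 + 3683 + 3276 + 3310 + 3523 + 2939 + 3724 + 2596 + 2999 = 32197
65+: 1391 + 788 = 2179
Youth dependency ratio = 25216 / 32197 × 100 = 78
Old-age dependency ratio = 2179 / 32197 × 100 = 7
Total dependency ratio = (25216 + 2179) / 32197 × 100 = 27395 / 32197 × 100 = 85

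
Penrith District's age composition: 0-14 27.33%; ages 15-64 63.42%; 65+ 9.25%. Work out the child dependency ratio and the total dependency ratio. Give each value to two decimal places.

Youth dependency ratio: 43.09
Total dependency ratio: 57.68

Youth dependency ratio = 27.33 / 63.42 × 100 = 43.09
Total dependency ratio = (27.33 + 9.25) / 63.42 × 100 = 36.58 / 63.42 × 100 = 57.68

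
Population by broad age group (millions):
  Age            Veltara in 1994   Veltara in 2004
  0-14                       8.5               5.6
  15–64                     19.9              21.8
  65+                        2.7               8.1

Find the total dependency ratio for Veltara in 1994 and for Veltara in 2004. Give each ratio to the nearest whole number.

Veltara in 1994: (8.5 + 2.7) / 19.9 × 100 = 11.2 / 19.9 × 100 = 56
Veltara in 2004: (5.6 + 8.1) / 21.8 × 100 = 13.7 / 21.8 × 100 = 63

Veltara in 1994: 56
Veltara in 2004: 63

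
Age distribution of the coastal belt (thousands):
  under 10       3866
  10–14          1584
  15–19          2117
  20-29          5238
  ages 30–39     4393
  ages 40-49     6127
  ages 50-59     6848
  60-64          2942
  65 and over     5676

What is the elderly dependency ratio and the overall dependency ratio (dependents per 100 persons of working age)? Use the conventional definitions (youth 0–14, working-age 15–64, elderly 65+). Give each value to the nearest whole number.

Old-age dependency ratio: 21
Total dependency ratio: 40

0–14: 3866 + 1584 = 5450
15–64: 2117 + 5238 + 4393 + 6127 + 6848 + 2942 = 27665
65+: 5676
Old-age dependency ratio = 5676 / 27665 × 100 = 21
Total dependency ratio = (5450 + 5676) / 27665 × 100 = 11126 / 27665 × 100 = 40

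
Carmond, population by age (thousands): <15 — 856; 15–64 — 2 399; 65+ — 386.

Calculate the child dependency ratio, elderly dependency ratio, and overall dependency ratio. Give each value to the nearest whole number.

Youth dependency ratio: 36
Old-age dependency ratio: 16
Total dependency ratio: 52

Youth dependency ratio = 856 / 2 399 × 100 = 36
Old-age dependency ratio = 386 / 2 399 × 100 = 16
Total dependency ratio = (856 + 386) / 2 399 × 100 = 1 242 / 2 399 × 100 = 52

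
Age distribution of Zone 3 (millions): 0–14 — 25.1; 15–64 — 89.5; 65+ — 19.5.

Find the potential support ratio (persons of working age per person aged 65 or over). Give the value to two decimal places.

Potential support ratio = 89.5 / 19.5 = 4.59

Potential support ratio: 4.59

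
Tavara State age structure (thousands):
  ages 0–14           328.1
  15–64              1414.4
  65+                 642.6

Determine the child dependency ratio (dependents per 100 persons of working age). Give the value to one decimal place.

Youth dependency ratio: 23.2

Youth dependency ratio = 328.1 / 1414.4 × 100 = 23.2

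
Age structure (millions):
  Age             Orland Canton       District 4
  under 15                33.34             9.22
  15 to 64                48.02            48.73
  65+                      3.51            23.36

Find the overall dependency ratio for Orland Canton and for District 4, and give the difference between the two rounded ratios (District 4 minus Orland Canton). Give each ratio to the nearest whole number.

Orland Canton: 77
District 4: 67
Difference: -10

Orland Canton: (33.34 + 3.51) / 48.02 × 100 = 36.85 / 48.02 × 100 = 77
District 4: (9.22 + 23.36) / 48.73 × 100 = 32.58 / 48.73 × 100 = 67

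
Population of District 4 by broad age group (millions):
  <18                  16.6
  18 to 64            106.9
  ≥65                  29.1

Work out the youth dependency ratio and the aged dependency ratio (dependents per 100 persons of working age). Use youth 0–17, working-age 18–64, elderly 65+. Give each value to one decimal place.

Youth dependency ratio: 15.5
Old-age dependency ratio: 27.2

Youth dependency ratio = 16.6 / 106.9 × 100 = 15.5
Old-age dependency ratio = 29.1 / 106.9 × 100 = 27.2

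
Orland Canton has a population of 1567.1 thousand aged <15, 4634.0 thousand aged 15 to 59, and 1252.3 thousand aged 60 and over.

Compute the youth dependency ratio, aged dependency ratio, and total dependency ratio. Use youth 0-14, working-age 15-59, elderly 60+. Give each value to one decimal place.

Youth dependency ratio = 1567.1 / 4634.0 × 100 = 33.8
Old-age dependency ratio = 1252.3 / 4634.0 × 100 = 27.0
Total dependency ratio = (1567.1 + 1252.3) / 4634.0 × 100 = 2819.4 / 4634.0 × 100 = 60.8

Youth dependency ratio: 33.8
Old-age dependency ratio: 27.0
Total dependency ratio: 60.8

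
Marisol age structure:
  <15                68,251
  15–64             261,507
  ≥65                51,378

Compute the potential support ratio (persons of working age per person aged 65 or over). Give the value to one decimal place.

Potential support ratio = 261,507 / 51,378 = 5.1

Potential support ratio: 5.1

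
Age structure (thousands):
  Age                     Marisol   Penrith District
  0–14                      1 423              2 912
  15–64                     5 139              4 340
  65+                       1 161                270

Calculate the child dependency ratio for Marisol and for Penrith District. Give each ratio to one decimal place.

Marisol: 27.7
Penrith District: 67.1

Marisol: 1 423 / 5 139 × 100 = 27.7
Penrith District: 2 912 / 4 340 × 100 = 67.1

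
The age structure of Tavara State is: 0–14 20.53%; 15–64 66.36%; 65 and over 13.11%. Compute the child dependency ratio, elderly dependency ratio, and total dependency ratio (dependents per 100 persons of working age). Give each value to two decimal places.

Youth dependency ratio = 20.53 / 66.36 × 100 = 30.94
Old-age dependency ratio = 13.11 / 66.36 × 100 = 19.76
Total dependency ratio = (20.53 + 13.11) / 66.36 × 100 = 33.64 / 66.36 × 100 = 50.69

Youth dependency ratio: 30.94
Old-age dependency ratio: 19.76
Total dependency ratio: 50.69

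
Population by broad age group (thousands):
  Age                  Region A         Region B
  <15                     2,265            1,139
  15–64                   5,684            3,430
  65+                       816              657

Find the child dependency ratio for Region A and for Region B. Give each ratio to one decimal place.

Region A: 2,265 / 5,684 × 100 = 39.8
Region B: 1,139 / 3,430 × 100 = 33.2

Region A: 39.8
Region B: 33.2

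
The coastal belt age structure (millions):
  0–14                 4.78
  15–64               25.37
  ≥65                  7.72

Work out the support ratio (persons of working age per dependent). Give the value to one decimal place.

Support ratio: 2.0

Support ratio = 25.37 / (4.78 + 7.72) = 25.37 / 12.50 = 2.0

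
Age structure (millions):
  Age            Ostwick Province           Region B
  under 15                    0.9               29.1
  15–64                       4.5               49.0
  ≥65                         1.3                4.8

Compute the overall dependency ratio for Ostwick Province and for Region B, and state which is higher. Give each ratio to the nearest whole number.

Ostwick Province: (0.9 + 1.3) / 4.5 × 100 = 2.2 / 4.5 × 100 = 49
Region B: (29.1 + 4.8) / 49.0 × 100 = 33.9 / 49.0 × 100 = 69

Ostwick Province: 49
Region B: 69
Higher: Region B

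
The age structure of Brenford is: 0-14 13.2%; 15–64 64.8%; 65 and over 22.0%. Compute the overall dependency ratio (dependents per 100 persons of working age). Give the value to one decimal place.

Total dependency ratio: 54.3

Total dependency ratio = (13.2 + 22.0) / 64.8 × 100 = 35.2 / 64.8 × 100 = 54.3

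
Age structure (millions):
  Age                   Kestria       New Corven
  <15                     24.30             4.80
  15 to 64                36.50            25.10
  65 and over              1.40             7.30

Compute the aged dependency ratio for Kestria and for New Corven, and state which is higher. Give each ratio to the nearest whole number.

Kestria: 4
New Corven: 29
Higher: New Corven

Kestria: 1.40 / 36.50 × 100 = 4
New Corven: 7.30 / 25.10 × 100 = 29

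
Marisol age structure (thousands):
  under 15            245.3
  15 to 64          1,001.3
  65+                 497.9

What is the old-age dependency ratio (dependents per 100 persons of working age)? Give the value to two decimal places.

Old-age dependency ratio: 49.73

Old-age dependency ratio = 497.9 / 1,001.3 × 100 = 49.73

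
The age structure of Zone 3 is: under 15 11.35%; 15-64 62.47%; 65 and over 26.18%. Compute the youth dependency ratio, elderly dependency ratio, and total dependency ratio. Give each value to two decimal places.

Youth dependency ratio: 18.17
Old-age dependency ratio: 41.91
Total dependency ratio: 60.08

Youth dependency ratio = 11.35 / 62.47 × 100 = 18.17
Old-age dependency ratio = 26.18 / 62.47 × 100 = 41.91
Total dependency ratio = (11.35 + 26.18) / 62.47 × 100 = 37.53 / 62.47 × 100 = 60.08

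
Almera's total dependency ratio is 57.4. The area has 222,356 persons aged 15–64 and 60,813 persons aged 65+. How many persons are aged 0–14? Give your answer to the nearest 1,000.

Aged 0–14: 67,000

Total dependency ratio = (youth + elderly) / working-age × 100
57.4 = (Y + 60,813) / 222,356 × 100
⇒ 67,000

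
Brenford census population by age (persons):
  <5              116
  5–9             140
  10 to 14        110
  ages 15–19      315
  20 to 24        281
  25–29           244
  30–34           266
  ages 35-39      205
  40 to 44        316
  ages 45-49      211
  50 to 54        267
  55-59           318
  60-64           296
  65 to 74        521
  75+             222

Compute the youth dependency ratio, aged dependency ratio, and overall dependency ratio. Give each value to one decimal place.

0–14: 116 + 140 + 110 = 366
15–64: 315 + 281 + 244 + 266 + 205 + 316 + 211 + 267 + 318 + 296 = 2 719
65+: 521 + 222 = 743
Youth dependency ratio = 366 / 2 719 × 100 = 13.5
Old-age dependency ratio = 743 / 2 719 × 100 = 27.3
Total dependency ratio = (366 + 743) / 2 719 × 100 = 1 109 / 2 719 × 100 = 40.8

Youth dependency ratio: 13.5
Old-age dependency ratio: 27.3
Total dependency ratio: 40.8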